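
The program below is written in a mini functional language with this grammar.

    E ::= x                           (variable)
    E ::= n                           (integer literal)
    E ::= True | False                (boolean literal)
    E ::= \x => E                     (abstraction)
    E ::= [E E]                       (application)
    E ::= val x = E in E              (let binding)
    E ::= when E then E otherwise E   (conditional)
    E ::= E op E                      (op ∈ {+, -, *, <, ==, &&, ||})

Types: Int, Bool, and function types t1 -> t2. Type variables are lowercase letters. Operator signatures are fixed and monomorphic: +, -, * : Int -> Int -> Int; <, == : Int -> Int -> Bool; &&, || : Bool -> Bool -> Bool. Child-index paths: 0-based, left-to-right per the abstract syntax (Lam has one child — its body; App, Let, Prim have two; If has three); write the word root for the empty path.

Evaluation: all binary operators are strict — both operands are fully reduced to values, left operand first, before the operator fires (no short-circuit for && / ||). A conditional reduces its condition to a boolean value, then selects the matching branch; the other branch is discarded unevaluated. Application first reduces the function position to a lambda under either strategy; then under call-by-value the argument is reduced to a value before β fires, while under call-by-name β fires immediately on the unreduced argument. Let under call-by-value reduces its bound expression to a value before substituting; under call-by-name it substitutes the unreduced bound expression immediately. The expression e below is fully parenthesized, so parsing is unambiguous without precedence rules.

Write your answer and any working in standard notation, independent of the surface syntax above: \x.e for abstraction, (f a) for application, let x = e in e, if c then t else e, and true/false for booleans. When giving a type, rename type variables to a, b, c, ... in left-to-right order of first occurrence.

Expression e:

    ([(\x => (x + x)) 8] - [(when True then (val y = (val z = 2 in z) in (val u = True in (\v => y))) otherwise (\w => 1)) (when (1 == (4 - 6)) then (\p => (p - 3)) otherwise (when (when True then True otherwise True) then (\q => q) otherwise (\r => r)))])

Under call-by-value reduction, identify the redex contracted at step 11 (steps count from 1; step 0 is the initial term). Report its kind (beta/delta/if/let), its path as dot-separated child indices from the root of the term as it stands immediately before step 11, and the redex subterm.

Trace:
step 0: (((\x.(x + x)) 8) - ((if true then (let y = (let z = 2 in z) in (let u = true in (\v.y))) else (\w.1)) (if (1 == (4 - 6)) then (\p.(p - 3)) else (if (if true then true else true) then (\q.q) else (\r.r)))))
step 1: [beta@0] ((8 + 8) - ((if true then (let y = (let z = 2 in z) in (let u = true in (\v.y))) else (\w.1)) (if (1 == (4 - 6)) then (\p.(p - 3)) else (if (if true then true else true) then (\q.q) else (\r.r)))))
step 2: [delta@0] (16 - ((if true then (let y = (let z = 2 in z) in (let u = true in (\v.y))) else (\w.1)) (if (1 == (4 - 6)) then (\p.(p - 3)) else (if (if true then true else true) then (\q.q) else (\r.r)))))
step 3: [if@1.0] (16 - ((let y = (let z = 2 in z) in (let u = true in (\v.y))) (if (1 == (4 - 6)) then (\p.(p - 3)) else (if (if true then true else true) then (\q.q) else (\r.r)))))
step 4: [let@1.0.0] (16 - ((let y = 2 in (let u = true in (\v.y))) (if (1 == (4 - 6)) then (\p.(p - 3)) else (if (if true then true else true) then (\q.q) else (\r.r)))))
step 5: [let@1.0] (16 - ((let u = true in (\v.2)) (if (1 == (4 - 6)) then (\p.(p - 3)) else (if (if true then true else true) then (\q.q) else (\r.r)))))
step 6: [let@1.0] (16 - ((\v.2) (if (1 == (4 - 6)) then (\p.(p - 3)) else (if (if true then true else true) then (\q.q) else (\r.r)))))
step 7: [delta@1.1.0.1] (16 - ((\v.2) (if (1 == -2) then (\p.(p - 3)) else (if (if true then true else true) then (\q.q) else (\r.r)))))
step 8: [delta@1.1.0] (16 - ((\v.2) (if false then (\p.(p - 3)) else (if (if true then true else true) then (\q.q) else (\r.r)))))
step 9: [if@1.1] (16 - ((\v.2) (if (if true then true else true) then (\q.q) else (\r.r))))
step 10: [if@1.1.0] (16 - ((\v.2) (if true then (\q.q) else (\r.r))))
step 11: [if@1.1] (16 - ((\v.2) (\q.q)))

Answer: if at 1.1 : (if true then (\q.q) else (\r.r))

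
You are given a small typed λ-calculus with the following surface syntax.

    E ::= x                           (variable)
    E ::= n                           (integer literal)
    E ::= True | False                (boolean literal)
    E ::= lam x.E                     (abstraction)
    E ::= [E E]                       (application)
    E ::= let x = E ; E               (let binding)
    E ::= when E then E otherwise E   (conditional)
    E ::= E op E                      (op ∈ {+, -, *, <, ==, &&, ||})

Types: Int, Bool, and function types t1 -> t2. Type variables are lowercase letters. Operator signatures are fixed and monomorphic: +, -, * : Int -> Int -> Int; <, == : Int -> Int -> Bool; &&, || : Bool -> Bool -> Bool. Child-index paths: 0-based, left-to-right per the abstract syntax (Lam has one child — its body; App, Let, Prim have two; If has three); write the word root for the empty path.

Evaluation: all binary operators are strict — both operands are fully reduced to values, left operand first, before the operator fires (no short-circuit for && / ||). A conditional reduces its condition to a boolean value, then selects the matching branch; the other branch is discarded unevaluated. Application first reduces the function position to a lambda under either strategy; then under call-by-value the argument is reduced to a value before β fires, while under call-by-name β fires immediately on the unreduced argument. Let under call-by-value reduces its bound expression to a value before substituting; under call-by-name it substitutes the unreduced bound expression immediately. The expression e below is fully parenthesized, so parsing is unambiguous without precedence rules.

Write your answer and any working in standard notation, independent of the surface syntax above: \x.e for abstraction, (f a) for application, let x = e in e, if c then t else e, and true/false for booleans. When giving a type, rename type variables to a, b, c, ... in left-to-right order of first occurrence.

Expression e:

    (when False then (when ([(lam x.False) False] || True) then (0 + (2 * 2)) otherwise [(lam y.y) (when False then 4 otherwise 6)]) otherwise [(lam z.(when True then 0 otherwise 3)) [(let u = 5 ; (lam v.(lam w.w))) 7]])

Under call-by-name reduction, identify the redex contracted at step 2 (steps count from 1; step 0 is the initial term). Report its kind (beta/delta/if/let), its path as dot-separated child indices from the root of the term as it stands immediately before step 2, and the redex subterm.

Derivation:
step 0: (if false then (if (((\x.false) false) || true) then (0 + (2 * 2)) else ((\y.y) (if false then 4 else 6))) else ((\z.(if true then 0 else 3)) ((let u = 5 in (\v.(\w.w))) 7)))
step 1: [if@root] ((\z.(if true then 0 else 3)) ((let u = 5 in (\v.(\w.w))) 7))
step 2: [beta@root] (if true then 0 else 3)

Answer: beta at root : ((\z.(if true then 0 else 3)) ((let u = 5 in (\v.(\w.w))) 7))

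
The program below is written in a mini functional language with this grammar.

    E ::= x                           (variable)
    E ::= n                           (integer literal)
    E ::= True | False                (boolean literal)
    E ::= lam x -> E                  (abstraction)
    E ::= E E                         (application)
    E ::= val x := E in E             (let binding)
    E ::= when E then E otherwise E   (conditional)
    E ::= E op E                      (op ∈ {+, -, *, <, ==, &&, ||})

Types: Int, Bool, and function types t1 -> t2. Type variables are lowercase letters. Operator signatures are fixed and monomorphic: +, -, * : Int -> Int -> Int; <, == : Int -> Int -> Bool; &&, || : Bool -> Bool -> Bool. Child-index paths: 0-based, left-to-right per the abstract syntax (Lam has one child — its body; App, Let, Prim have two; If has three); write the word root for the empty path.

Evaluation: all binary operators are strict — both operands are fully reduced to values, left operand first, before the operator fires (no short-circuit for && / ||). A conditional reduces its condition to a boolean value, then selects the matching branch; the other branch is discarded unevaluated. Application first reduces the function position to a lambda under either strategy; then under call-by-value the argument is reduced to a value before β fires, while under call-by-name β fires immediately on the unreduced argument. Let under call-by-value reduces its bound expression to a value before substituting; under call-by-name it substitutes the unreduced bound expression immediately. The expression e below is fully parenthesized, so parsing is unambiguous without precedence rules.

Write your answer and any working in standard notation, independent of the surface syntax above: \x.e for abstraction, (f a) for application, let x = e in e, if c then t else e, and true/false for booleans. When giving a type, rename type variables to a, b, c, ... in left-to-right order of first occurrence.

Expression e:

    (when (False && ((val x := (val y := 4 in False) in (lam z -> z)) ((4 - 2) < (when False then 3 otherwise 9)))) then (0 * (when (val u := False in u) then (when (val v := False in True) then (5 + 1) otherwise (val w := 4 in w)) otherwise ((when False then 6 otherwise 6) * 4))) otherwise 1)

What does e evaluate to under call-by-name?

Working:
step 0: (if (false && ((let x = (let y = 4 in false) in (\z.z)) ((4 - 2) < (if false then 3 else 9)))) then (0 * (if (let u = false in u) then (if (let v = false in true) then (5 + 1) else (let w = 4 in w)) else ((if false then 6 else 6) * 4))) else 1)
step 1: [let@0.1.0] (if (false && ((\z.z) ((4 - 2) < (if false then 3 else 9)))) then (0 * (if (let u = false in u) then (if (let v = false in true) then (5 + 1) else (let w = 4 in w)) else ((if false then 6 else 6) * 4))) else 1)
step 2: [beta@0.1] (if (false && ((4 - 2) < (if false then 3 else 9))) then (0 * (if (let u = false in u) then (if (let v = false in true) then (5 + 1) else (let w = 4 in w)) else ((if false then 6 else 6) * 4))) else 1)
step 3: [delta@0.1.0] (if (false && (2 < (if false then 3 else 9))) then (0 * (if (let u = false in u) then (if (let v = false in true) then (5 + 1) else (let w = 4 in w)) else ((if false then 6 else 6) * 4))) else 1)
step 4: [if@0.1.1] (if (false && (2 < 9)) then (0 * (if (let u = false in u) then (if (let v = false in true) then (5 + 1) else (let w = 4 in w)) else ((if false then 6 else 6) * 4))) else 1)
step 5: [delta@0.1] (if (false && true) then (0 * (if (let u = false in u) then (if (let v = false in true) then (5 + 1) else (let w = 4 in w)) else ((if false then 6 else 6) * 4))) else 1)
step 6: [delta@0] (if false then (0 * (if (let u = false in u) then (if (let v = false in true) then (5 + 1) else (let w = 4 in w)) else ((if false then 6 else 6) * 4))) else 1)
step 7: [if@root] 1

Answer: 1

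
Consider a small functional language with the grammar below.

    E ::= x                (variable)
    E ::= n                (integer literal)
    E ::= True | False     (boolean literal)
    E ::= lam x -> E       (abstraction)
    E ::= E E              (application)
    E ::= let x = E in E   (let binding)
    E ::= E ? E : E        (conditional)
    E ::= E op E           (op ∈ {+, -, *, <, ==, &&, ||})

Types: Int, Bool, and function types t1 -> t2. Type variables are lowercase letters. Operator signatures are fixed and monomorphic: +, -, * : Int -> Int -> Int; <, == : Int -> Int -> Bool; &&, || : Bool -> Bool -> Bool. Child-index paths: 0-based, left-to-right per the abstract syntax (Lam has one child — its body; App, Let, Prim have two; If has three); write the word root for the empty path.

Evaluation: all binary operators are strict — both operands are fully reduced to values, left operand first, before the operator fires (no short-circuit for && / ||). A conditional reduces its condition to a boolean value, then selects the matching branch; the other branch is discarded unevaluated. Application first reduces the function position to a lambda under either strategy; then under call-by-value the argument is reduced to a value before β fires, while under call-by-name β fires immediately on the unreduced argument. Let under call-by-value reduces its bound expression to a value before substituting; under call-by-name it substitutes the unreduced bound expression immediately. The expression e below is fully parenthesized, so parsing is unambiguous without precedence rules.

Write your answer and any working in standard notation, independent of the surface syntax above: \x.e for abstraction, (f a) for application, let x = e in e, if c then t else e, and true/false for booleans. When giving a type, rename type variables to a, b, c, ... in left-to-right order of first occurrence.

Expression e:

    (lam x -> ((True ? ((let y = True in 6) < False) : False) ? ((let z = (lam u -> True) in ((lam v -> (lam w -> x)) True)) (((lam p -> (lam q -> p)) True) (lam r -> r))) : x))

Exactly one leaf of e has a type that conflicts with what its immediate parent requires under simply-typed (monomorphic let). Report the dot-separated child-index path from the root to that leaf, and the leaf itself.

Working:
  unify Bool ~ Bool
let y : Bool
  unify Int ~ Int
  unify Bool ~ Int
  FAIL: mismatch Bool ~ Int

Answer: 0.0.1.1 : false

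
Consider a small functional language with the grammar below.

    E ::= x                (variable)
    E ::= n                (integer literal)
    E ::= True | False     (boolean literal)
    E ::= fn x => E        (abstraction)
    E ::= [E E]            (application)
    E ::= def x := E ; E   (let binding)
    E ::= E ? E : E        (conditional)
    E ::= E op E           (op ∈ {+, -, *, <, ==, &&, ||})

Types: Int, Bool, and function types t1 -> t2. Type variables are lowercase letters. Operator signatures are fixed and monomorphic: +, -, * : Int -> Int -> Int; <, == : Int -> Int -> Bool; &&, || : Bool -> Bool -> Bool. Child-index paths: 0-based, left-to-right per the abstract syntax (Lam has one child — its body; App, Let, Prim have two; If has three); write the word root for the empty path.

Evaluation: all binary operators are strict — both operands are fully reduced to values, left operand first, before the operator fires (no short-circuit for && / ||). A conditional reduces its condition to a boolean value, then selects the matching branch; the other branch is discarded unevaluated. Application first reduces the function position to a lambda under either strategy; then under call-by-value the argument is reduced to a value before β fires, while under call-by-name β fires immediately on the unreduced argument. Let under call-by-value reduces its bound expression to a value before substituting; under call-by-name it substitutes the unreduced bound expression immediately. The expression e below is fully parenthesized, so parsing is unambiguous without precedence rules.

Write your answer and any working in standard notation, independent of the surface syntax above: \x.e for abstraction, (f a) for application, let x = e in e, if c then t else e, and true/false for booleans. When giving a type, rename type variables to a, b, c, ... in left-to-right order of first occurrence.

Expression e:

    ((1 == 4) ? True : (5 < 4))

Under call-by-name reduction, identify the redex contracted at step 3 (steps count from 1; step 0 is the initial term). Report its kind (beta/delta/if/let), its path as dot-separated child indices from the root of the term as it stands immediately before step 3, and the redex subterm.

Answer: delta at root : (5 < 4)

Trace:
step 0: (if (1 == 4) then true else (5 < 4))
step 1: [delta@0] (if false then true else (5 < 4))
step 2: [if@root] (5 < 4)
step 3: [delta@root] false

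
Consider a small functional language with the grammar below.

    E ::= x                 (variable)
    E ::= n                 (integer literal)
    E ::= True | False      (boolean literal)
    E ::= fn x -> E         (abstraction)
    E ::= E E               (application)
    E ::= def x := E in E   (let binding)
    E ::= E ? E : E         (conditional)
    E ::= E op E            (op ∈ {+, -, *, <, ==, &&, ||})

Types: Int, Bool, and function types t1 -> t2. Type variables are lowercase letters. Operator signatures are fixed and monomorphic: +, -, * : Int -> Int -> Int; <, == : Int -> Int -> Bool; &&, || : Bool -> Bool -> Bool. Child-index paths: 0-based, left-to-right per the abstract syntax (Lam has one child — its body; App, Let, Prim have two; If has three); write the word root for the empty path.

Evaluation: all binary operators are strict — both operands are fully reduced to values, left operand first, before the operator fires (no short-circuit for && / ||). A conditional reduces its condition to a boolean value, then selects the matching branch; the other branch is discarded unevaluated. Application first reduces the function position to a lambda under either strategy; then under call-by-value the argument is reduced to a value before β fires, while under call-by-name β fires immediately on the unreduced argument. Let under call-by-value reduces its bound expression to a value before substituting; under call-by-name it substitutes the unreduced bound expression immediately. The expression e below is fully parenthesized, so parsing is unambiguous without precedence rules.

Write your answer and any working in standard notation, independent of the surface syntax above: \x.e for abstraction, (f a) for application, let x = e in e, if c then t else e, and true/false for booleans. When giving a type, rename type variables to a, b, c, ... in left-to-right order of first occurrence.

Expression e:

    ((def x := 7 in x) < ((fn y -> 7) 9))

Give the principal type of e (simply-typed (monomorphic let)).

Answer: Bool

Working:
let x : Int
x : Int
  unify Int ~ Int
\y._ : a -> Int
  unify a -> Int ~ Int -> b
  unify a ~ Int
  unify Int ~ b
_ _ : Int
  unify Int ~ Int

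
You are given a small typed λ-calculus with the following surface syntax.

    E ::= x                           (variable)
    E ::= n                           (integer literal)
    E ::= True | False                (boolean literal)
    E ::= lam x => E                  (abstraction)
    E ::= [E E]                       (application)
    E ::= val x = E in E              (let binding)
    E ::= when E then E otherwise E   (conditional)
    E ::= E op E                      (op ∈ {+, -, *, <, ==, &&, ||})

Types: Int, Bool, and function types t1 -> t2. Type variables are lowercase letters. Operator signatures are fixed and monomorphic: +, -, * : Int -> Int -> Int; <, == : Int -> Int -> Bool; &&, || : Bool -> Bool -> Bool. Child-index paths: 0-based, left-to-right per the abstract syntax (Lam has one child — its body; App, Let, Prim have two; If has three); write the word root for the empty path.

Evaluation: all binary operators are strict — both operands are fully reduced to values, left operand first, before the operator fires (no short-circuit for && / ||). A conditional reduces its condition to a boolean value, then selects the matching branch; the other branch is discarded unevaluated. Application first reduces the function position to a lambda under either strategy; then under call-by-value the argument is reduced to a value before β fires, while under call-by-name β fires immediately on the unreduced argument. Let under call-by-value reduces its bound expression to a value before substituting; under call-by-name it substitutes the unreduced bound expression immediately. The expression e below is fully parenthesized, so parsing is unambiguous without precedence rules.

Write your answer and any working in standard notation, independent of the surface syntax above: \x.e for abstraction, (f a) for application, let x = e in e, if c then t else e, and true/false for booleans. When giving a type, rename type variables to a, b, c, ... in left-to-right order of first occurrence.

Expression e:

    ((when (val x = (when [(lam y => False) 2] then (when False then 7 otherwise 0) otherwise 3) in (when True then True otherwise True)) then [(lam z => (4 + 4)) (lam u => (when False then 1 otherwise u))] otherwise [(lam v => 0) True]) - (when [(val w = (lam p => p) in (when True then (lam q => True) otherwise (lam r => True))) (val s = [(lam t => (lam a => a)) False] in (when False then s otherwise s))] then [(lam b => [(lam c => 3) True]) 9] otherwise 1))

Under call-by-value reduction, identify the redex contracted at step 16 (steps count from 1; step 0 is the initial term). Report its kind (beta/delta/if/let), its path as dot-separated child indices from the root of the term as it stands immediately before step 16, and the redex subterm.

Answer: beta at 1 : ((\c.3) true)

Trace:
step 0: ((if (let x = (if ((\y.false) 2) then (if false then 7 else 0) else 3) in (if true then true else true)) then ((\z.(4 + 4)) (\u.(if false then 1 else u))) else ((\v.0) true)) - (if ((let w = (\p.p) in (if true then (\q.true) else (\r.true))) (let s = ((\t.(\a.a)) false) in (if false then s else s))) then ((\b.((\c.3) true)) 9) else 1))
step 1: [beta@0.0.0.0] ((if (let x = (if false then (if false then 7 else 0) else 3) in (if true then true else true)) then ((\z.(4 + 4)) (\u.(if false then 1 else u))) else ((\v.0) true)) - (if ((let w = (\p.p) in (if true then (\q.true) else (\r.true))) (let s = ((\t.(\a.a)) false) in (if false then s else s))) then ((\b.((\c.3) true)) 9) else 1))
step 2: [if@0.0.0] ((if (let x = 3 in (if true then true else true)) then ((\z.(4 + 4)) (\u.(if false then 1 else u))) else ((\v.0) true)) - (if ((let w = (\p.p) in (if true then (\q.true) else (\r.true))) (let s = ((\t.(\a.a)) false) in (if false then s else s))) then ((\b.((\c.3) true)) 9) else 1))
step 3: [let@0.0] ((if (if true then true else true) then ((\z.(4 + 4)) (\u.(if false then 1 else u))) else ((\v.0) true)) - (if ((let w = (\p.p) in (if true then (\q.true) else (\r.true))) (let s = ((\t.(\a.a)) false) in (if false then s else s))) then ((\b.((\c.3) true)) 9) else 1))
step 4: [if@0.0] ((if true then ((\z.(4 + 4)) (\u.(if false then 1 else u))) else ((\v.0) true)) - (if ((let w = (\p.p) in (if true then (\q.true) else (\r.true))) (let s = ((\t.(\a.a)) false) in (if false then s else s))) then ((\b.((\c.3) true)) 9) else 1))
step 5: [if@0] (((\z.(4 + 4)) (\u.(if false then 1 else u))) - (if ((let w = (\p.p) in (if true then (\q.true) else (\r.true))) (let s = ((\t.(\a.a)) false) in (if false then s else s))) then ((\b.((\c.3) true)) 9) else 1))
step 6: [beta@0] ((4 + 4) - (if ((let w = (\p.p) in (if true then (\q.true) else (\r.true))) (let s = ((\t.(\a.a)) false) in (if false then s else s))) then ((\b.((\c.3) true)) 9) else 1))
step 7: [delta@0] (8 - (if ((let w = (\p.p) in (if true then (\q.true) else (\r.true))) (let s = ((\t.(\a.a)) false) in (if false then s else s))) then ((\b.((\c.3) true)) 9) else 1))
step 8: [let@1.0.0] (8 - (if ((if true then (\q.true) else (\r.true)) (let s = ((\t.(\a.a)) false) in (if false then s else s))) then ((\b.((\c.3) true)) 9) else 1))
step 9: [if@1.0.0] (8 - (if ((\q.true) (let s = ((\t.(\a.a)) false) in (if false then s else s))) then ((\b.((\c.3) true)) 9) else 1))
step 10: [beta@1.0.1.0] (8 - (if ((\q.true) (let s = (\a.a) in (if false then s else s))) then ((\b.((\c.3) true)) 9) else 1))
step 11: [let@1.0.1] (8 - (if ((\q.true) (if false then (\a.a) else (\a.a))) then ((\b.((\c.3) true)) 9) else 1))
step 12: [if@1.0.1] (8 - (if ((\q.true) (\a.a)) then ((\b.((\c.3) true)) 9) else 1))
step 13: [beta@1.0] (8 - (if true then ((\b.((\c.3) true)) 9) else 1))
step 14: [if@1] (8 - ((\b.((\c.3) true)) 9))
step 15: [beta@1] (8 - ((\c.3) true))
step 16: [beta@1] (8 - 3)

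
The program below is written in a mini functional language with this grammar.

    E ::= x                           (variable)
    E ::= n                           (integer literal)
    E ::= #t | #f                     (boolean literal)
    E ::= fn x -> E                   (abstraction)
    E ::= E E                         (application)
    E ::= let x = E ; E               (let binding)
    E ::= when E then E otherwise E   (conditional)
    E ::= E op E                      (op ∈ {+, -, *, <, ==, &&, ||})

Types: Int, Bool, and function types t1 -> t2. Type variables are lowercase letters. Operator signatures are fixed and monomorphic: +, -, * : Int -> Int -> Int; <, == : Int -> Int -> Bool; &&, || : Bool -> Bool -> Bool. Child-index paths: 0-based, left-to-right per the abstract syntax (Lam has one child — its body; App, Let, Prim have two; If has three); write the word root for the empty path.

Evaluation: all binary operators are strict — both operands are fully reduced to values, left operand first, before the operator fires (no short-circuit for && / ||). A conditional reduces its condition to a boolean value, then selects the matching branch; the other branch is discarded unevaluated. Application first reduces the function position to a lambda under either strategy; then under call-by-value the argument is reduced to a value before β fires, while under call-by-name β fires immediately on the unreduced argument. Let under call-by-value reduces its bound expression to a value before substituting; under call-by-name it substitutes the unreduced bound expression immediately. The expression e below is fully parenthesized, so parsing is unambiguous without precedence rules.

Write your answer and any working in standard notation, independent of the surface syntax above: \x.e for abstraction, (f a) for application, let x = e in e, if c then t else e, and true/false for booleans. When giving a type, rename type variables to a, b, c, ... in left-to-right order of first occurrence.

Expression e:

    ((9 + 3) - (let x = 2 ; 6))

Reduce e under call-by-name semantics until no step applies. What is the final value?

Derivation:
step 0: ((9 + 3) - (let x = 2 in 6))
step 1: [delta@0] (12 - (let x = 2 in 6))
step 2: [let@1] (12 - 6)
step 3: [delta@root] 6

Answer: 6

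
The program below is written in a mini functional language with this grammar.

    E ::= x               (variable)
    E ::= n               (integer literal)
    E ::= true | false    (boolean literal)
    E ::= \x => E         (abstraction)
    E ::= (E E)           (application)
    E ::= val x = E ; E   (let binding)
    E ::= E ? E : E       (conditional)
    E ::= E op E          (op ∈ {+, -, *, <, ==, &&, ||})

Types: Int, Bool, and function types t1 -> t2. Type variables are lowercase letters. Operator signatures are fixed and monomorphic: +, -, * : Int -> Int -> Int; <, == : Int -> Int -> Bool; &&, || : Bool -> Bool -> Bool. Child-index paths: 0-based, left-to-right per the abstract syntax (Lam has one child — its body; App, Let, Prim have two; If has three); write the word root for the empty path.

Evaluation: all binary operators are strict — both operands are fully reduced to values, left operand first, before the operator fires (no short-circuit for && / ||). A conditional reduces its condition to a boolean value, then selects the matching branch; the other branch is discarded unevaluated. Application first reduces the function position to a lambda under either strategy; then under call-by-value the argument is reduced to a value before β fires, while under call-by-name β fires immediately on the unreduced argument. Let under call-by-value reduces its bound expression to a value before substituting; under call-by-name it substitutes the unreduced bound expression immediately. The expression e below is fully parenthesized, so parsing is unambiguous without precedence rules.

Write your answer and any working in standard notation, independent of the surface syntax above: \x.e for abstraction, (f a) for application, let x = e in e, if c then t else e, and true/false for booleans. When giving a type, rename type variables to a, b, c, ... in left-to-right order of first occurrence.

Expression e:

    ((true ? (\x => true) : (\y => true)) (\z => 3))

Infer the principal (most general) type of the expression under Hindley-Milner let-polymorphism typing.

Answer: Bool

Working:
  unify Bool ~ Bool
\x._ : a -> Bool
\y._ : b -> Bool
  unify a -> Bool ~ b -> Bool
  unify a ~ b
  unify Bool ~ Bool
\z._ : c -> Int
  unify b -> Bool ~ (c -> Int) -> d
  unify b ~ c -> Int
  unify Bool ~ d
_ _ : Bool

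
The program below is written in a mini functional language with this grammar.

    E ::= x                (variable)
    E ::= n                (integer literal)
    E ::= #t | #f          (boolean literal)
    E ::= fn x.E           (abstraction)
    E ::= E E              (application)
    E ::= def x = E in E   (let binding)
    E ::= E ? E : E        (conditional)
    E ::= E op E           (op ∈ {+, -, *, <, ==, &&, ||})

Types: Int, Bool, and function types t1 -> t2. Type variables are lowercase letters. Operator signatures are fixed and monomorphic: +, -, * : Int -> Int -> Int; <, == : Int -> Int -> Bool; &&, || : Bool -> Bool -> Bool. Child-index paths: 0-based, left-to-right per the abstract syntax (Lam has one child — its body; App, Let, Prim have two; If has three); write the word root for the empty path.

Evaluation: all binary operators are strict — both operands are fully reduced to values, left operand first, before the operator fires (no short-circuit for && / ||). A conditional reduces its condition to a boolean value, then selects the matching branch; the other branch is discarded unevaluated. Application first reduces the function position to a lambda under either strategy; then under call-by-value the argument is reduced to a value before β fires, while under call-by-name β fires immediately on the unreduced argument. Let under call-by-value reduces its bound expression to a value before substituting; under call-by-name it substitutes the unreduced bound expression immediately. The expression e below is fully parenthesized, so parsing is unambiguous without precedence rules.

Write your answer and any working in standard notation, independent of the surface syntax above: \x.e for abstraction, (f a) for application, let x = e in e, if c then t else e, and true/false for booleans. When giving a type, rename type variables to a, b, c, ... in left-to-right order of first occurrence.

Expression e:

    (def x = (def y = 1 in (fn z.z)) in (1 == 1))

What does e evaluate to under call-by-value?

Answer: true

Derivation:
step 0: (let x = (let y = 1 in (\z.z)) in (1 == 1))
step 1: [let@0] (let x = (\z.z) in (1 == 1))
step 2: [let@root] (1 == 1)
step 3: [delta@root] true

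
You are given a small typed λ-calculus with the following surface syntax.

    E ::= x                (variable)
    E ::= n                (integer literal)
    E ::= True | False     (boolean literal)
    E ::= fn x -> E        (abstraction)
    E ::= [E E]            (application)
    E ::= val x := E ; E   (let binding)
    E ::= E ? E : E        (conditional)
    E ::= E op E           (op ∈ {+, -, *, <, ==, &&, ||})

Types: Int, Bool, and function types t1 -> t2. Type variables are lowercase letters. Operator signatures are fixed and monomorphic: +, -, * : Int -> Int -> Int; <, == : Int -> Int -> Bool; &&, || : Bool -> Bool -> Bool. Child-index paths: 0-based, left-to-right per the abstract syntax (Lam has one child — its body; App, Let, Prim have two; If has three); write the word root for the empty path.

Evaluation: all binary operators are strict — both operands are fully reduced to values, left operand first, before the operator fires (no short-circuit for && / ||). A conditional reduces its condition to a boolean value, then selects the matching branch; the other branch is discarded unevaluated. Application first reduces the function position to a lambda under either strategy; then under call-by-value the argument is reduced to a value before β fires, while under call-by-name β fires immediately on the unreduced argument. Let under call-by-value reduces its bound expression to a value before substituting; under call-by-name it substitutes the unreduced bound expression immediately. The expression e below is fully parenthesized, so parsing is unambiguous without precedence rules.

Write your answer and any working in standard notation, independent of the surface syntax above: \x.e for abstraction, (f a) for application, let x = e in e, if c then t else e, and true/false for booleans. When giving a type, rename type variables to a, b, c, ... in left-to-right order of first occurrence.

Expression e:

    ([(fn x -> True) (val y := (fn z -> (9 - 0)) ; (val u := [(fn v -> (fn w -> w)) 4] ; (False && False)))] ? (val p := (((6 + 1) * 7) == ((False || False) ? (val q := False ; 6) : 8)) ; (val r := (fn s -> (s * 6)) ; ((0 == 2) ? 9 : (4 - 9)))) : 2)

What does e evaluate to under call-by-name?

Trace:
step 0: (if ((\x.true) (let y = (\z.(9 - 0)) in (let u = ((\v.(\w.w)) 4) in (false && false)))) then (let p = (((6 + 1) * 7) == (if (false || false) then (let q = false in 6) else 8)) in (let r = (\s.(s * 6)) in (if (0 == 2) then 9 else (4 - 9)))) else 2)
step 1: [beta@0] (if true then (let p = (((6 + 1) * 7) == (if (false || false) then (let q = false in 6) else 8)) in (let r = (\s.(s * 6)) in (if (0 == 2) then 9 else (4 - 9)))) else 2)
step 2: [if@root] (let p = (((6 + 1) * 7) == (if (false || false) then (let q = false in 6) else 8)) in (let r = (\s.(s * 6)) in (if (0 == 2) then 9 else (4 - 9))))
step 3: [let@root] (let r = (\s.(s * 6)) in (if (0 == 2) then 9 else (4 - 9)))
step 4: [let@root] (if (0 == 2) then 9 else (4 - 9))
step 5: [delta@0] (if false then 9 else (4 - 9))
step 6: [if@root] (4 - 9)
step 7: [delta@root] -5

Answer: -5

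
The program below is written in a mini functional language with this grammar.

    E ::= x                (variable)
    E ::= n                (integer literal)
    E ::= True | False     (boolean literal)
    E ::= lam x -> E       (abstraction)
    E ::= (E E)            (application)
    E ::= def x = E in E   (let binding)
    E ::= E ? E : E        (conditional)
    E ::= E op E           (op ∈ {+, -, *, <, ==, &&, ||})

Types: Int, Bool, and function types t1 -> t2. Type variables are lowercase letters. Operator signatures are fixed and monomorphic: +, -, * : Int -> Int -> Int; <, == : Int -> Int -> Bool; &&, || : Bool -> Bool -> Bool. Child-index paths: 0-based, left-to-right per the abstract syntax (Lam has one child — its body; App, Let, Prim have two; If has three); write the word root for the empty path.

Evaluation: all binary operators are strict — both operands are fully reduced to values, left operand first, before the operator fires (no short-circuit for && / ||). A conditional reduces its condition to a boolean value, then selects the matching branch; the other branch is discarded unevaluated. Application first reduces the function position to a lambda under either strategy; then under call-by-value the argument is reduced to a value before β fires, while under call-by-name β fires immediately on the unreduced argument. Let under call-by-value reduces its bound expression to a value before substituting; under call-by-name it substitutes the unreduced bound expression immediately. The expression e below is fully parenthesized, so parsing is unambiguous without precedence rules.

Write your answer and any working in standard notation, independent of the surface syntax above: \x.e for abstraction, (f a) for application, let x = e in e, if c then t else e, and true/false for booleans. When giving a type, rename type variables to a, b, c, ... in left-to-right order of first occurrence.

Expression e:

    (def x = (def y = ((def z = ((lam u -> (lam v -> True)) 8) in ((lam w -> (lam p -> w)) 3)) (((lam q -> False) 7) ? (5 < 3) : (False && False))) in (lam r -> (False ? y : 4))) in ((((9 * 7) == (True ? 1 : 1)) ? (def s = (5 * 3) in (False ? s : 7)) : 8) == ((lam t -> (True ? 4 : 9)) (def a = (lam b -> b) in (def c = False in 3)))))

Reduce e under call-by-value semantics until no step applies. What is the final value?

Answer: false

Working:
step 0: (let x = (let y = ((let z = ((\u.(\v.true)) 8) in ((\w.(\p.w)) 3)) (if ((\q.false) 7) then (5 < 3) else (false && false))) in (\r.(if false then y else 4))) in ((if ((9 * 7) == (if true then 1 else 1)) then (let s = (5 * 3) in (if false then s else 7)) else 8) == ((\t.(if true then 4 else 9)) (let a = (\b.b) in (let c = false in 3)))))
step 1: [beta@0.0.0.0] (let x = (let y = ((let z = (\v.true) in ((\w.(\p.w)) 3)) (if ((\q.false) 7) then (5 < 3) else (false && false))) in (\r.(if false then y else 4))) in ((if ((9 * 7) == (if true then 1 else 1)) then (let s = (5 * 3) in (if false then s else 7)) else 8) == ((\t.(if true then 4 else 9)) (let a = (\b.b) in (let c = false in 3)))))
step 2: [let@0.0.0] (let x = (let y = (((\w.(\p.w)) 3) (if ((\q.false) 7) then (5 < 3) else (false && false))) in (\r.(if false then y else 4))) in ((if ((9 * 7) == (if true then 1 else 1)) then (let s = (5 * 3) in (if false then s else 7)) else 8) == ((\t.(if true then 4 else 9)) (let a = (\b.b) in (let c = false in 3)))))
step 3: [beta@0.0.0] (let x = (let y = ((\p.3) (if ((\q.false) 7) then (5 < 3) else (false && false))) in (\r.(if false then y else 4))) in ((if ((9 * 7) == (if true then 1 else 1)) then (let s = (5 * 3) in (if false then s else 7)) else 8) == ((\t.(if true then 4 else 9)) (let a = (\b.b) in (let c = false in 3)))))
step 4: [beta@0.0.1.0] (let x = (let y = ((\p.3) (if false then (5 < 3) else (false && false))) in (\r.(if false then y else 4))) in ((if ((9 * 7) == (if true then 1 else 1)) then (let s = (5 * 3) in (if false then s else 7)) else 8) == ((\t.(if true then 4 else 9)) (let a = (\b.b) in (let c = false in 3)))))
step 5: [if@0.0.1] (let x = (let y = ((\p.3) (false && false)) in (\r.(if false then y else 4))) in ((if ((9 * 7) == (if true then 1 else 1)) then (let s = (5 * 3) in (if false then s else 7)) else 8) == ((\t.(if true then 4 else 9)) (let a = (\b.b) in (let c = false in 3)))))
step 6: [delta@0.0.1] (let x = (let y = ((\p.3) false) in (\r.(if false then y else 4))) in ((if ((9 * 7) == (if true then 1 else 1)) then (let s = (5 * 3) in (if false then s else 7)) else 8) == ((\t.(if true then 4 else 9)) (let a = (\b.b) in (let c = false in 3)))))
step 7: [beta@0.0] (let x = (let y = 3 in (\r.(if false then y else 4))) in ((if ((9 * 7) == (if true then 1 else 1)) then (let s = (5 * 3) in (if false then s else 7)) else 8) == ((\t.(if true then 4 else 9)) (let a = (\b.b) in (let c = false in 3)))))
step 8: [let@0] (let x = (\r.(if false then 3 else 4)) in ((if ((9 * 7) == (if true then 1 else 1)) then (let s = (5 * 3) in (if false then s else 7)) else 8) == ((\t.(if true then 4 else 9)) (let a = (\b.b) in (let c = false in 3)))))
step 9: [let@root] ((if ((9 * 7) == (if true then 1 else 1)) then (let s = (5 * 3) in (if false then s else 7)) else 8) == ((\t.(if true then 4 else 9)) (let a = (\b.b) in (let c = false in 3))))
step 10: [delta@0.0.0] ((if (63 == (if true then 1 else 1)) then (let s = (5 * 3) in (if false then s else 7)) else 8) == ((\t.(if true then 4 else 9)) (let a = (\b.b) in (let c = false in 3))))
step 11: [if@0.0.1] ((if (63 == 1) then (let s = (5 * 3) in (if false then s else 7)) else 8) == ((\t.(if true then 4 else 9)) (let a = (\b.b) in (let c = false in 3))))
step 12: [delta@0.0] ((if false then (let s = (5 * 3) in (if false then s else 7)) else 8) == ((\t.(if true then 4 else 9)) (let a = (\b.b) in (let c = false in 3))))
step 13: [if@0] (8 == ((\t.(if true then 4 else 9)) (let a = (\b.b) in (let c = false in 3))))
step 14: [let@1.1] (8 == ((\t.(if true then 4 else 9)) (let c = false in 3)))
step 15: [let@1.1] (8 == ((\t.(if true then 4 else 9)) 3))
step 16: [beta@1] (8 == (if true then 4 else 9))
step 17: [if@1] (8 == 4)
step 18: [delta@root] false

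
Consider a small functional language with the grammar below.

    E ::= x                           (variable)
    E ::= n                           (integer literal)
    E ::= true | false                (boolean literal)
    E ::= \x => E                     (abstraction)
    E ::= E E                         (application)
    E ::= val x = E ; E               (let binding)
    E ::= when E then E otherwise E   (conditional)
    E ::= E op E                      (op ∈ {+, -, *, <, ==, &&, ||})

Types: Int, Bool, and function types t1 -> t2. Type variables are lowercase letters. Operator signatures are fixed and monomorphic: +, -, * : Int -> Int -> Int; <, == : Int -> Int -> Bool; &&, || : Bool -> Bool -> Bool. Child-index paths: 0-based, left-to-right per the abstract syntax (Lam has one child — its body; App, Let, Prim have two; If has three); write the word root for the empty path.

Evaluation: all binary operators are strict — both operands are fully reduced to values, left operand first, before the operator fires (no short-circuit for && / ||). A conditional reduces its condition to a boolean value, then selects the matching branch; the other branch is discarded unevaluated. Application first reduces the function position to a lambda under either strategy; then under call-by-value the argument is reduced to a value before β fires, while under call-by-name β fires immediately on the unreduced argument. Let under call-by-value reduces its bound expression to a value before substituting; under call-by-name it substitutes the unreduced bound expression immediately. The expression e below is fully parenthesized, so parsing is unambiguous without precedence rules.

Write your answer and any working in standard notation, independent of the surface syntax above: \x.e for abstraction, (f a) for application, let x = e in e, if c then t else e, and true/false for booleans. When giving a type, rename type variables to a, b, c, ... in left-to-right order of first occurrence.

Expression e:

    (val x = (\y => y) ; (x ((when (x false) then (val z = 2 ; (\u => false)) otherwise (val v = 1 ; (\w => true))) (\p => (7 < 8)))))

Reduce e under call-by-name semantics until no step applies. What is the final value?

Trace:
step 0: (let x = (\y.y) in (x ((if (x false) then (let z = 2 in (\u.false)) else (let v = 1 in (\w.true))) (\p.(7 < 8)))))
step 1: [let@root] ((\y.y) ((if ((\y.y) false) then (let z = 2 in (\u.false)) else (let v = 1 in (\w.true))) (\p.(7 < 8))))
step 2: [beta@root] ((if ((\y.y) false) then (let z = 2 in (\u.false)) else (let v = 1 in (\w.true))) (\p.(7 < 8)))
step 3: [beta@0.0] ((if false then (let z = 2 in (\u.false)) else (let v = 1 in (\w.true))) (\p.(7 < 8)))
step 4: [if@0] ((let v = 1 in (\w.true)) (\p.(7 < 8)))
step 5: [let@0] ((\w.true) (\p.(7 < 8)))
step 6: [beta@root] true

Answer: true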